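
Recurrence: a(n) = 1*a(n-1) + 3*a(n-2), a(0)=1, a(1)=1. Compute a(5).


Build bottom-up:
...a(3)=7, a(4)=19, a(5)=1*19+3*7=40


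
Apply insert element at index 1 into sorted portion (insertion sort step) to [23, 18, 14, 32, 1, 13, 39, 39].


After one pass: [18, 23, 14, 32, 1, 13, 39, 39]


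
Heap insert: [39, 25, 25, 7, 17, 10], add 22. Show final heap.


Append 22: [39, 25, 25, 7, 17, 10, 22]
Bubble up: no swaps needed
Result: [39, 25, 25, 7, 17, 10, 22]


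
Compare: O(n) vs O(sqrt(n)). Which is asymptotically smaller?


sublinear grows slower than linear
O(sqrt(n)) is asymptotically smaller; O(n) grows faster


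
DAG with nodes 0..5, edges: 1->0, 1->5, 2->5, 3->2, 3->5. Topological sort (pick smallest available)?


Kahn's algorithm, process smallest node first
Order: [1, 0, 3, 2, 4, 5]


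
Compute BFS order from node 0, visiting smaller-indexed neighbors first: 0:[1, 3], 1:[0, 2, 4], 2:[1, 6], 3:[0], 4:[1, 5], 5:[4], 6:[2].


BFS queue: start with [0]
Visit order: [0, 1, 3, 2, 4, 6, 5]


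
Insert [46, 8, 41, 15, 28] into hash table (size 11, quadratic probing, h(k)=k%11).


Insertions: 46->slot 2; 8->slot 8; 41->slot 9; 15->slot 4; 28->slot 6
Table: [None, None, 46, None, 15, None, 28, None, 8, 41, None]


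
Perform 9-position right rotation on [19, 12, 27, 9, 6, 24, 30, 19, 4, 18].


Right rotate by 9: [12, 27, 9, 6, 24, 30, 19, 4, 18, 19]


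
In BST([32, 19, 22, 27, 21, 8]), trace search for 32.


BST root = 32
Search for 32: compare at each node
Path: [32]


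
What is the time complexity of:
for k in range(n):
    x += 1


Per nesting level: O(n) = O(n)
Complexity: O(n)


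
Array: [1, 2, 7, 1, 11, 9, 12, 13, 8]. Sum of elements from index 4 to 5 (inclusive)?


Prefix sums: [0, 1, 3, 10, 11, 22, 31, 43, 56, 64]
Sum[4..5] = prefix[6] - prefix[4] = 31 - 11 = 20


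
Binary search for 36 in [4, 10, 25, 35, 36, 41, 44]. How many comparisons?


Search for 36:
[0,6] mid=3 arr[3]=35
[4,6] mid=5 arr[5]=41
[4,4] mid=4 arr[4]=36
Total: 3 comparisons


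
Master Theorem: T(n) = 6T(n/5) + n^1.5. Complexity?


a=6, b=5, c=1.5. log_5(6)=1.113 < c=1.5. Case 3: O(n^c) = O(n^1.500)
Complexity: O(n^1.500)


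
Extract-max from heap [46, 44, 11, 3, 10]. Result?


Max = 46
Replace root with last, heapify down
Resulting heap: [44, 10, 11, 3]


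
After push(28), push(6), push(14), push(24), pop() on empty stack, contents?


push(28) -> [28]
push(6) -> [28, 6]
push(14) -> [28, 6, 14]
push(24) -> [28, 6, 14, 24]
pop() returns 24 -> [28, 6, 14]
Final stack (bottom to top): [28, 6, 14]


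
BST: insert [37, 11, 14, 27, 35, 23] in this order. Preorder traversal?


Root = 37; build tree by BST insertion.
Preorder traversal: [37, 11, 14, 27, 23, 35]


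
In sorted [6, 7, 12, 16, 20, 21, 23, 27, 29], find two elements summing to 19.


Two pointers: lo=0, hi=8
Found pair: (7, 12) summing to 19


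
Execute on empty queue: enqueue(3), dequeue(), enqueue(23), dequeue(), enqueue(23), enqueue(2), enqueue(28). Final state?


enqueue(3) -> [3]
dequeue() returns 3 -> []
enqueue(23) -> [23]
dequeue() returns 23 -> []
enqueue(23) -> [23]
enqueue(2) -> [23, 2]
enqueue(28) -> [23, 2, 28]
Final queue (front to back): [23, 2, 28]


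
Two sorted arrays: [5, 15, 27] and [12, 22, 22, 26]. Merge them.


Compare heads, take smaller each step.
Merged: [5, 12, 15, 22, 22, 26, 27]


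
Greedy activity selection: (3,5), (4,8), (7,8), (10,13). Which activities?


Greedy: pick earliest-ending, then skip overlaps.
Selected (3 activities): [(3, 5), (7, 8), (10, 13)]


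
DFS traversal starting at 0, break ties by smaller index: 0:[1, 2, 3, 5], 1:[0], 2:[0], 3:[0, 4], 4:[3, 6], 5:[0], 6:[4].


DFS stack-based: start with [0]
Visit order: [0, 1, 2, 3, 4, 6, 5]


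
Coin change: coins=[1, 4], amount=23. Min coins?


dp[0]=0; dp[i]=1+min(dp[i-c] for c in coins)
...dp[18]=6, dp[19]=7, dp[20]=5, dp[21]=6, dp[22]=7, dp[23]=8
Minimum coins for 23 = 8


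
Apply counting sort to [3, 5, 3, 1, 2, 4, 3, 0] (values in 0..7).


Count array: [1, 1, 1, 3, 1, 1, 0, 0]
Reconstruct: [0, 1, 2, 3, 3, 3, 4, 5]


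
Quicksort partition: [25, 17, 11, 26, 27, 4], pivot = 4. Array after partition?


Elements <= 4 go left of pivot.
Result: [4, 17, 11, 26, 27, 25], pivot at index 0


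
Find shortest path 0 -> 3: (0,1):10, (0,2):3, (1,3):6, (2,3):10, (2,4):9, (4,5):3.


Dijkstra from 0:
Distances: {0: 0, 1: 10, 2: 3, 3: 13, 4: 12, 5: 15}
Shortest distance to 3 = 13, path = [0, 2, 3]


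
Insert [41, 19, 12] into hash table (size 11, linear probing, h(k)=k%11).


Insertions: 41->slot 8; 19->slot 9; 12->slot 1
Table: [None, 12, None, None, None, None, None, None, 41, 19, None]


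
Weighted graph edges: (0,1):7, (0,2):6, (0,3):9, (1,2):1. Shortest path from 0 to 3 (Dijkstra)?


Dijkstra from 0:
Distances: {0: 0, 1: 7, 2: 6, 3: 9}
Shortest distance to 3 = 9, path = [0, 3]


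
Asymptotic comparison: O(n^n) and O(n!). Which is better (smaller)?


factorial grows slower than n^n
O(n!) is asymptotically smaller; O(n^n) grows faster


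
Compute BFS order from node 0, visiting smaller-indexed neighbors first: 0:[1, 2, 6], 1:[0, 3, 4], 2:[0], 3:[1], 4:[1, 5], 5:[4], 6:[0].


BFS queue: start with [0]
Visit order: [0, 1, 2, 6, 3, 4, 5]


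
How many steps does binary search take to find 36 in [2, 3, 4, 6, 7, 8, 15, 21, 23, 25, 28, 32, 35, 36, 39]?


Search for 36:
[0,14] mid=7 arr[7]=21
[8,14] mid=11 arr[11]=32
[12,14] mid=13 arr[13]=36
Total: 3 comparisons


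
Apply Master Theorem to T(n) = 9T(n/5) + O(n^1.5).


a=9, b=5, c=1.5. log_5(9)=1.365 < c=1.5. Case 3: O(n^c) = O(n^1.500)
Complexity: O(n^1.500)


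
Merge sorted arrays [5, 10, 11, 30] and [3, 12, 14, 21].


Compare heads, take smaller each step.
Merged: [3, 5, 10, 11, 12, 14, 21, 30]


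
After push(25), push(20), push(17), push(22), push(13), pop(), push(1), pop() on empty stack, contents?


push(25) -> [25]
push(20) -> [25, 20]
push(17) -> [25, 20, 17]
push(22) -> [25, 20, 17, 22]
push(13) -> [25, 20, 17, 22, 13]
pop() returns 13 -> [25, 20, 17, 22]
push(1) -> [25, 20, 17, 22, 1]
pop() returns 1 -> [25, 20, 17, 22]
Final stack (bottom to top): [25, 20, 17, 22]


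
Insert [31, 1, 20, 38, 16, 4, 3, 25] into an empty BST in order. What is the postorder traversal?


Root = 31; build tree by BST insertion.
Postorder traversal: [3, 4, 16, 25, 20, 1, 38, 31]


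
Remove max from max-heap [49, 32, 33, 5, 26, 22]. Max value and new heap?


Max = 49
Replace root with last, heapify down
Resulting heap: [33, 32, 22, 5, 26]


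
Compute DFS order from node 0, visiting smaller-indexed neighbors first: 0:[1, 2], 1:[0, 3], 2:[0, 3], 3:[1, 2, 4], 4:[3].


DFS stack-based: start with [0]
Visit order: [0, 1, 3, 2, 4]


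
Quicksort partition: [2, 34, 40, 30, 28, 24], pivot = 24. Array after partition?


Elements <= 24 go left of pivot.
Result: [2, 24, 40, 30, 28, 34], pivot at index 1


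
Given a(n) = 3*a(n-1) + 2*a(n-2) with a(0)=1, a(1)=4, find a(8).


Build bottom-up:
...a(6)=2258, a(7)=8042, a(8)=3*8042+2*2258=28642


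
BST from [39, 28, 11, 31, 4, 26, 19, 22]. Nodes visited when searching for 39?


BST root = 39
Search for 39: compare at each node
Path: [39]


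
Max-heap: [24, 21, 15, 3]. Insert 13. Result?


Append 13: [24, 21, 15, 3, 13]
Bubble up: no swaps needed
Result: [24, 21, 15, 3, 13]


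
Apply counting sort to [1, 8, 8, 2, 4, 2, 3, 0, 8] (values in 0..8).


Count array: [1, 1, 2, 1, 1, 0, 0, 0, 3]
Reconstruct: [0, 1, 2, 2, 3, 4, 8, 8, 8]


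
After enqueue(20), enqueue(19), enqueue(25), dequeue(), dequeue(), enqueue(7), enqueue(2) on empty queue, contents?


enqueue(20) -> [20]
enqueue(19) -> [20, 19]
enqueue(25) -> [20, 19, 25]
dequeue() returns 20 -> [19, 25]
dequeue() returns 19 -> [25]
enqueue(7) -> [25, 7]
enqueue(2) -> [25, 7, 2]
Final queue (front to back): [25, 7, 2]


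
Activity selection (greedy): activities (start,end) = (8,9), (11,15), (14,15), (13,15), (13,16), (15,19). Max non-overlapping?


Greedy: pick earliest-ending, then skip overlaps.
Selected (3 activities): [(8, 9), (11, 15), (15, 19)]


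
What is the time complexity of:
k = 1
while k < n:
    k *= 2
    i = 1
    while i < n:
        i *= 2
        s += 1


Per nesting level: O(log n) * O(log n) = O((log n)^2)
Complexity: O((log n)^2)


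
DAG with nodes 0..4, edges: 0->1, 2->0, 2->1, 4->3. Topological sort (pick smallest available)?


Kahn's algorithm, process smallest node first
Order: [2, 0, 1, 4, 3]


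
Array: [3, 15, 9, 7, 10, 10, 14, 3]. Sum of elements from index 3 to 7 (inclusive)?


Prefix sums: [0, 3, 18, 27, 34, 44, 54, 68, 71]
Sum[3..7] = prefix[8] - prefix[3] = 71 - 27 = 44


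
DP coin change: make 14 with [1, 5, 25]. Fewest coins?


dp[0]=0; dp[i]=1+min(dp[i-c] for c in coins)
...dp[9]=5, dp[10]=2, dp[11]=3, dp[12]=4, dp[13]=5, dp[14]=6
Minimum coins for 14 = 6


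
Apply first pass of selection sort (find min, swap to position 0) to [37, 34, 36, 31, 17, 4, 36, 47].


After one pass: [4, 34, 36, 31, 17, 37, 36, 47]


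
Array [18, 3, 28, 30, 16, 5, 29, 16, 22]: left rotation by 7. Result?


Left rotate by 7: [16, 22, 18, 3, 28, 30, 16, 5, 29]


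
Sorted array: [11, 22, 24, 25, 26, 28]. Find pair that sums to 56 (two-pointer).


Two pointers: lo=0, hi=5
No pair sums to 56


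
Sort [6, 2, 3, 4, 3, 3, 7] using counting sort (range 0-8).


Count array: [0, 0, 1, 3, 1, 0, 1, 1, 0]
Reconstruct: [2, 3, 3, 3, 4, 6, 7]


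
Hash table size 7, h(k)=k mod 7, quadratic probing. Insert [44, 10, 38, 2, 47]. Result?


Insertions: 44->slot 2; 10->slot 3; 38->slot 4; 2->slot 6; 47->slot 5
Table: [None, None, 44, 10, 38, 47, 2]


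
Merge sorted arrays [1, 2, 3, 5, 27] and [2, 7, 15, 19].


Compare heads, take smaller each step.
Merged: [1, 2, 2, 3, 5, 7, 15, 19, 27]


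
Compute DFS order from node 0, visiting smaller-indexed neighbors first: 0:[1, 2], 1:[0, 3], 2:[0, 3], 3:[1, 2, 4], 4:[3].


DFS stack-based: start with [0]
Visit order: [0, 1, 3, 2, 4]


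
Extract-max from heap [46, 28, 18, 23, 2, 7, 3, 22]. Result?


Max = 46
Replace root with last, heapify down
Resulting heap: [28, 23, 18, 22, 2, 7, 3]


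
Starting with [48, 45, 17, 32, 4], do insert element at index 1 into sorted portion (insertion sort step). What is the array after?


After one pass: [45, 48, 17, 32, 4]


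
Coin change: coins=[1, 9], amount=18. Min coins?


dp[0]=0; dp[i]=1+min(dp[i-c] for c in coins)
...dp[13]=5, dp[14]=6, dp[15]=7, dp[16]=8, dp[17]=9, dp[18]=2
Minimum coins for 18 = 2


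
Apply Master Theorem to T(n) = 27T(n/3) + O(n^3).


a=27, b=3, c=3. log_3(27)=3 = c=3. Case 2: O(n^c log n) = O(n^3 log n)
Complexity: O(n^3 log n)


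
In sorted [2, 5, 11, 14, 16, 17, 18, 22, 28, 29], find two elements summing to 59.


Two pointers: lo=0, hi=9
No pair sums to 59


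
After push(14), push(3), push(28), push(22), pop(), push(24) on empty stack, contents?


push(14) -> [14]
push(3) -> [14, 3]
push(28) -> [14, 3, 28]
push(22) -> [14, 3, 28, 22]
pop() returns 22 -> [14, 3, 28]
push(24) -> [14, 3, 28, 24]
Final stack (bottom to top): [14, 3, 28, 24]


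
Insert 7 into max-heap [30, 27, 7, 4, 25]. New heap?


Append 7: [30, 27, 7, 4, 25, 7]
Bubble up: no swaps needed
Result: [30, 27, 7, 4, 25, 7]


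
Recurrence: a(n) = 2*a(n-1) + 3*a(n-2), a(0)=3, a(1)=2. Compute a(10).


Build bottom-up:
...a(8)=8203, a(9)=24602, a(10)=2*24602+3*8203=73813


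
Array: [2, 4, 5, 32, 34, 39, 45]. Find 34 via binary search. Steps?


Search for 34:
[0,6] mid=3 arr[3]=32
[4,6] mid=5 arr[5]=39
[4,4] mid=4 arr[4]=34
Total: 3 comparisons


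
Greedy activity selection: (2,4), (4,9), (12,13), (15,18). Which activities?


Greedy: pick earliest-ending, then skip overlaps.
Selected (4 activities): [(2, 4), (4, 9), (12, 13), (15, 18)]


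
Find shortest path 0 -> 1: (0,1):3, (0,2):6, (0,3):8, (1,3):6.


Dijkstra from 0:
Distances: {0: 0, 1: 3, 2: 6, 3: 8}
Shortest distance to 1 = 3, path = [0, 1]


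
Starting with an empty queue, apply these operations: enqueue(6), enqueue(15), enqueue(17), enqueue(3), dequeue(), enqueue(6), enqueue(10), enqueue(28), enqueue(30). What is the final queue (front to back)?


enqueue(6) -> [6]
enqueue(15) -> [6, 15]
enqueue(17) -> [6, 15, 17]
enqueue(3) -> [6, 15, 17, 3]
dequeue() returns 6 -> [15, 17, 3]
enqueue(6) -> [15, 17, 3, 6]
enqueue(10) -> [15, 17, 3, 6, 10]
enqueue(28) -> [15, 17, 3, 6, 10, 28]
enqueue(30) -> [15, 17, 3, 6, 10, 28, 30]
Final queue (front to back): [15, 17, 3, 6, 10, 28, 30]


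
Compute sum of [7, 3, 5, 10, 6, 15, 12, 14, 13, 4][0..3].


Prefix sums: [0, 7, 10, 15, 25, 31, 46, 58, 72, 85, 89]
Sum[0..3] = prefix[4] - prefix[0] = 25 - 0 = 25


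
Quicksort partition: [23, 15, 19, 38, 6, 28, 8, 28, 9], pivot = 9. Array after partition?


Elements <= 9 go left of pivot.
Result: [6, 8, 9, 38, 23, 28, 15, 28, 19], pivot at index 2


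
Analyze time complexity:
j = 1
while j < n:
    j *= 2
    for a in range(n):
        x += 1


Per nesting level: O(log n) * O(n) = O(n log n)
Complexity: O(n log n)


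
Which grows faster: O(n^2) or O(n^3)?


quadratic grows slower than cubic
O(n^2) is asymptotically smaller; O(n^3) grows faster


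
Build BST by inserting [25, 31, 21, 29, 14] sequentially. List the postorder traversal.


Root = 25; build tree by BST insertion.
Postorder traversal: [14, 21, 29, 31, 25]


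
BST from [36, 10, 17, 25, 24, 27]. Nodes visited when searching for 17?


BST root = 36
Search for 17: compare at each node
Path: [36, 10, 17]


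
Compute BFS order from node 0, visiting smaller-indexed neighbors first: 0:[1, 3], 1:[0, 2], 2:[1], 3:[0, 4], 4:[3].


BFS queue: start with [0]
Visit order: [0, 1, 3, 2, 4]


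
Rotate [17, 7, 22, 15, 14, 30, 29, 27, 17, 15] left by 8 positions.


Left rotate by 8: [17, 15, 17, 7, 22, 15, 14, 30, 29, 27]


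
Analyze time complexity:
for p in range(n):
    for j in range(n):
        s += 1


Per nesting level: O(n) * O(n) = O(n^2)
Complexity: O(n^2)


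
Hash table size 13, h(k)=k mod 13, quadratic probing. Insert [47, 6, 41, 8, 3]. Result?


Insertions: 47->slot 8; 6->slot 6; 41->slot 2; 8->slot 9; 3->slot 3
Table: [None, None, 41, 3, None, None, 6, None, 47, 8, None, None, None]


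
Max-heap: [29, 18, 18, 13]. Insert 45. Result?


Append 45: [29, 18, 18, 13, 45]
Bubble up: swap idx 4(45) with idx 1(18); swap idx 1(45) with idx 0(29)
Result: [45, 29, 18, 13, 18]


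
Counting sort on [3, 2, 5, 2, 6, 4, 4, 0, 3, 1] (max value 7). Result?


Count array: [1, 1, 2, 2, 2, 1, 1, 0]
Reconstruct: [0, 1, 2, 2, 3, 3, 4, 4, 5, 6]


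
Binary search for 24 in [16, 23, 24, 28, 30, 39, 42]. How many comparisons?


Search for 24:
[0,6] mid=3 arr[3]=28
[0,2] mid=1 arr[1]=23
[2,2] mid=2 arr[2]=24
Total: 3 comparisons


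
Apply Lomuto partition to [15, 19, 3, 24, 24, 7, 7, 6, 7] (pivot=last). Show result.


Elements <= 7 go left of pivot.
Result: [3, 7, 7, 6, 7, 19, 15, 24, 24], pivot at index 4


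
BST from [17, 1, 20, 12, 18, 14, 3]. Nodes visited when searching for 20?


BST root = 17
Search for 20: compare at each node
Path: [17, 20]


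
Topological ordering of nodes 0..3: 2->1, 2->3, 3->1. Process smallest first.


Kahn's algorithm, process smallest node first
Order: [0, 2, 3, 1]


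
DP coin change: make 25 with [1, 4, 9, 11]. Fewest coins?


dp[0]=0; dp[i]=1+min(dp[i-c] for c in coins)
...dp[20]=2, dp[21]=3, dp[22]=2, dp[23]=3, dp[24]=3, dp[25]=4
Minimum coins for 25 = 4


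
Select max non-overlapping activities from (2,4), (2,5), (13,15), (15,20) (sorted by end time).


Greedy: pick earliest-ending, then skip overlaps.
Selected (3 activities): [(2, 4), (13, 15), (15, 20)]


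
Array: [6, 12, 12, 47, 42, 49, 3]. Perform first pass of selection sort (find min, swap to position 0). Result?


After one pass: [3, 12, 12, 47, 42, 49, 6]


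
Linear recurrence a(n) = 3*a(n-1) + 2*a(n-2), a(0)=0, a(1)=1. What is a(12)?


Build bottom-up:
...a(10)=79647, a(11)=283667, a(12)=3*283667+2*79647=1010295


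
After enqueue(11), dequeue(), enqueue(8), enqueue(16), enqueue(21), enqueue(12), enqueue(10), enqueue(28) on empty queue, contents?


enqueue(11) -> [11]
dequeue() returns 11 -> []
enqueue(8) -> [8]
enqueue(16) -> [8, 16]
enqueue(21) -> [8, 16, 21]
enqueue(12) -> [8, 16, 21, 12]
enqueue(10) -> [8, 16, 21, 12, 10]
enqueue(28) -> [8, 16, 21, 12, 10, 28]
Final queue (front to back): [8, 16, 21, 12, 10, 28]


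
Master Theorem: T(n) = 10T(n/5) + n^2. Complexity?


a=10, b=5, c=2. log_5(10)=1.431 < c=2. Case 3: O(n^c) = O(n^2)
Complexity: O(n^2)


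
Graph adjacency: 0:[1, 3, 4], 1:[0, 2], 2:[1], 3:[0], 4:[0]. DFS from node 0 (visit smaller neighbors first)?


DFS stack-based: start with [0]
Visit order: [0, 1, 2, 3, 4]


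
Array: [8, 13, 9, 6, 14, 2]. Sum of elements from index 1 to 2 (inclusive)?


Prefix sums: [0, 8, 21, 30, 36, 50, 52]
Sum[1..2] = prefix[3] - prefix[1] = 30 - 8 = 22


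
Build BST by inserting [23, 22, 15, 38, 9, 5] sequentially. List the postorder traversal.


Root = 23; build tree by BST insertion.
Postorder traversal: [5, 9, 15, 22, 38, 23]


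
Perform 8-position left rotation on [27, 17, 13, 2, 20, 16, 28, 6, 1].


Left rotate by 8: [1, 27, 17, 13, 2, 20, 16, 28, 6]


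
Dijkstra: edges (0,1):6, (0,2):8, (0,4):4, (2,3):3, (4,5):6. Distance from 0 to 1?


Dijkstra from 0:
Distances: {0: 0, 1: 6, 2: 8, 3: 11, 4: 4, 5: 10}
Shortest distance to 1 = 6, path = [0, 1]


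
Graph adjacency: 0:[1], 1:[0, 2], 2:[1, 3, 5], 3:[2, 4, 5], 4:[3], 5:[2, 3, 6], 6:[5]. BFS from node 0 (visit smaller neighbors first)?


BFS queue: start with [0]
Visit order: [0, 1, 2, 3, 5, 4, 6]


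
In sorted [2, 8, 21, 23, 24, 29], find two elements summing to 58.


Two pointers: lo=0, hi=5
No pair sums to 58


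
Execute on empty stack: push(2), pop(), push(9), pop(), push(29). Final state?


push(2) -> [2]
pop() returns 2 -> []
push(9) -> [9]
pop() returns 9 -> []
push(29) -> [29]
Final stack (bottom to top): [29]


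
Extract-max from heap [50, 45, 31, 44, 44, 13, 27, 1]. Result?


Max = 50
Replace root with last, heapify down
Resulting heap: [45, 44, 31, 1, 44, 13, 27]


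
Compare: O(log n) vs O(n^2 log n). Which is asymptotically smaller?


logarithmic grows slower than n^2 log n
O(log n) is asymptotically smaller; O(n^2 log n) grows faster


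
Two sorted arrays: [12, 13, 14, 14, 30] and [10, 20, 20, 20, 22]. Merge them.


Compare heads, take smaller each step.
Merged: [10, 12, 13, 14, 14, 20, 20, 20, 22, 30]


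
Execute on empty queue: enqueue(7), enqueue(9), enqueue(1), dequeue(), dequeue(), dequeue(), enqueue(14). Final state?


enqueue(7) -> [7]
enqueue(9) -> [7, 9]
enqueue(1) -> [7, 9, 1]
dequeue() returns 7 -> [9, 1]
dequeue() returns 9 -> [1]
dequeue() returns 1 -> []
enqueue(14) -> [14]
Final queue (front to back): [14]


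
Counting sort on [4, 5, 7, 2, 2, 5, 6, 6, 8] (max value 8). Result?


Count array: [0, 0, 2, 0, 1, 2, 2, 1, 1]
Reconstruct: [2, 2, 4, 5, 5, 6, 6, 7, 8]


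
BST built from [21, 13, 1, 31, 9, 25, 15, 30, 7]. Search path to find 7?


BST root = 21
Search for 7: compare at each node
Path: [21, 13, 1, 9, 7]


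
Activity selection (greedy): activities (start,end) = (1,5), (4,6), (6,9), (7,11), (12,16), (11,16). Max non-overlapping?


Greedy: pick earliest-ending, then skip overlaps.
Selected (3 activities): [(1, 5), (6, 9), (12, 16)]


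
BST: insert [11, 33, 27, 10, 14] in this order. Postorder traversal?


Root = 11; build tree by BST insertion.
Postorder traversal: [10, 14, 27, 33, 11]


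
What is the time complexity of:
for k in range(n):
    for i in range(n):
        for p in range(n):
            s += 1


Per nesting level: O(n) * O(n) * O(n) = O(n^3)
Complexity: O(n^3)


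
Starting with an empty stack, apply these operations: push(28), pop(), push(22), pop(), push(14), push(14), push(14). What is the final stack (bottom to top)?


push(28) -> [28]
pop() returns 28 -> []
push(22) -> [22]
pop() returns 22 -> []
push(14) -> [14]
push(14) -> [14, 14]
push(14) -> [14, 14, 14]
Final stack (bottom to top): [14, 14, 14]


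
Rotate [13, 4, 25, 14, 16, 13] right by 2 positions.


Right rotate by 2: [16, 13, 13, 4, 25, 14]


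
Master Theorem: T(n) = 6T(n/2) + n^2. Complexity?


a=6, b=2, c=2. log_2(6)=2.585 > c=2. Case 1: O(n^log_b(a)) = O(n^2.585)
Complexity: O(n^2.585)


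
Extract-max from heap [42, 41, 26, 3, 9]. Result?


Max = 42
Replace root with last, heapify down
Resulting heap: [41, 9, 26, 3]


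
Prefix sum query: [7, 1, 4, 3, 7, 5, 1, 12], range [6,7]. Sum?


Prefix sums: [0, 7, 8, 12, 15, 22, 27, 28, 40]
Sum[6..7] = prefix[8] - prefix[6] = 40 - 27 = 13


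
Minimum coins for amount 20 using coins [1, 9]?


dp[0]=0; dp[i]=1+min(dp[i-c] for c in coins)
...dp[15]=7, dp[16]=8, dp[17]=9, dp[18]=2, dp[19]=3, dp[20]=4
Minimum coins for 20 = 4


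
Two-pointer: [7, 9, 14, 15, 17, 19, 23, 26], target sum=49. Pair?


Two pointers: lo=0, hi=7
Found pair: (23, 26) summing to 49


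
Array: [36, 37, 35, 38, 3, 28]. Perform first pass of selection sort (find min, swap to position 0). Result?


After one pass: [3, 37, 35, 38, 36, 28]


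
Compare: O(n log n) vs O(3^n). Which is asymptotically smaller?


linearithmic grows slower than exponential (base 3)
O(n log n) is asymptotically smaller; O(3^n) grows faster


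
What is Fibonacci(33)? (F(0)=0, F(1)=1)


F(n)=F(n-1)+F(n-2)
...F(31)=1346269, F(32)=2178309, F(33)=3524578


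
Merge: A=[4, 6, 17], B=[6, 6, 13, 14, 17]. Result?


Compare heads, take smaller each step.
Merged: [4, 6, 6, 6, 13, 14, 17, 17]


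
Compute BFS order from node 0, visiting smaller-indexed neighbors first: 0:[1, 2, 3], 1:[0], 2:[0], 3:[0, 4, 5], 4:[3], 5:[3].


BFS queue: start with [0]
Visit order: [0, 1, 2, 3, 4, 5]


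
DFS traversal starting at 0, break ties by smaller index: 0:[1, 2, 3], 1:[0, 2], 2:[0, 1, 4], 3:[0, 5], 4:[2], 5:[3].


DFS stack-based: start with [0]
Visit order: [0, 1, 2, 4, 3, 5]


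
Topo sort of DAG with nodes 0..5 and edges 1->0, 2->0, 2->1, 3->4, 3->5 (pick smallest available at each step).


Kahn's algorithm, process smallest node first
Order: [2, 1, 0, 3, 4, 5]


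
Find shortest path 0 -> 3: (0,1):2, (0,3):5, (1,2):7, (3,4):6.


Dijkstra from 0:
Distances: {0: 0, 1: 2, 2: 9, 3: 5, 4: 11}
Shortest distance to 3 = 5, path = [0, 3]


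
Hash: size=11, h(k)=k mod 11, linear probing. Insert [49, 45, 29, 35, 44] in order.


Insertions: 49->slot 5; 45->slot 1; 29->slot 7; 35->slot 2; 44->slot 0
Table: [44, 45, 35, None, None, 49, None, 29, None, None, None]


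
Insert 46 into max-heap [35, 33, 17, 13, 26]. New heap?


Append 46: [35, 33, 17, 13, 26, 46]
Bubble up: swap idx 5(46) with idx 2(17); swap idx 2(46) with idx 0(35)
Result: [46, 33, 35, 13, 26, 17]


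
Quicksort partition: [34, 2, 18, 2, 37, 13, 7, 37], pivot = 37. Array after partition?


Elements <= 37 go left of pivot.
Result: [34, 2, 18, 2, 37, 13, 7, 37], pivot at index 7


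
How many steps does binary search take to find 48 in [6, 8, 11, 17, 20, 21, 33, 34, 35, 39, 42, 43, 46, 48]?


Search for 48:
[0,13] mid=6 arr[6]=33
[7,13] mid=10 arr[10]=42
[11,13] mid=12 arr[12]=46
[13,13] mid=13 arr[13]=48
Total: 4 comparisons


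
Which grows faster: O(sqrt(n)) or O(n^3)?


sublinear grows slower than cubic
O(sqrt(n)) is asymptotically smaller; O(n^3) grows faster


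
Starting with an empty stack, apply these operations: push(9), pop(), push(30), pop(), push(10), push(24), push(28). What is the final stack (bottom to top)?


push(9) -> [9]
pop() returns 9 -> []
push(30) -> [30]
pop() returns 30 -> []
push(10) -> [10]
push(24) -> [10, 24]
push(28) -> [10, 24, 28]
Final stack (bottom to top): [10, 24, 28]


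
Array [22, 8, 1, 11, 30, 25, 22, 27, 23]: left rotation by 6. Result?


Left rotate by 6: [22, 27, 23, 22, 8, 1, 11, 30, 25]


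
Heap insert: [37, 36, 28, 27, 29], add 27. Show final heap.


Append 27: [37, 36, 28, 27, 29, 27]
Bubble up: no swaps needed
Result: [37, 36, 28, 27, 29, 27]


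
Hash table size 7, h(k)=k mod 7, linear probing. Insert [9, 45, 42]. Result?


Insertions: 9->slot 2; 45->slot 3; 42->slot 0
Table: [42, None, 9, 45, None, None, None]


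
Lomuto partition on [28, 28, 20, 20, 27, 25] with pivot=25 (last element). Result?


Elements <= 25 go left of pivot.
Result: [20, 20, 25, 28, 27, 28], pivot at index 2


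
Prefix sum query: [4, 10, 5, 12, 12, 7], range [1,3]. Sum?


Prefix sums: [0, 4, 14, 19, 31, 43, 50]
Sum[1..3] = prefix[4] - prefix[1] = 31 - 4 = 27


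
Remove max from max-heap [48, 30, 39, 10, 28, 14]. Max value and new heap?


Max = 48
Replace root with last, heapify down
Resulting heap: [39, 30, 14, 10, 28]


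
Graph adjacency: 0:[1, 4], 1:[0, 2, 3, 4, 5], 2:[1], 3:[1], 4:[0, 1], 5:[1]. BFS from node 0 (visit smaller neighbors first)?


BFS queue: start with [0]
Visit order: [0, 1, 4, 2, 3, 5]


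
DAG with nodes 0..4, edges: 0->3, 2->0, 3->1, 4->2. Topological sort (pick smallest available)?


Kahn's algorithm, process smallest node first
Order: [4, 2, 0, 3, 1]


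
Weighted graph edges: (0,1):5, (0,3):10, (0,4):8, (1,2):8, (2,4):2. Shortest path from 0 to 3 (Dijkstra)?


Dijkstra from 0:
Distances: {0: 0, 1: 5, 2: 10, 3: 10, 4: 8}
Shortest distance to 3 = 10, path = [0, 3]


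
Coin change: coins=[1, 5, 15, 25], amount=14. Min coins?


dp[0]=0; dp[i]=1+min(dp[i-c] for c in coins)
...dp[9]=5, dp[10]=2, dp[11]=3, dp[12]=4, dp[13]=5, dp[14]=6
Minimum coins for 14 = 6


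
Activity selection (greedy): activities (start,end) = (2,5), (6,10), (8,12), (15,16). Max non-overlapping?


Greedy: pick earliest-ending, then skip overlaps.
Selected (3 activities): [(2, 5), (6, 10), (15, 16)]


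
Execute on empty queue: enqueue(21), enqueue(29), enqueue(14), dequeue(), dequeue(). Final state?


enqueue(21) -> [21]
enqueue(29) -> [21, 29]
enqueue(14) -> [21, 29, 14]
dequeue() returns 21 -> [29, 14]
dequeue() returns 29 -> [14]
Final queue (front to back): [14]


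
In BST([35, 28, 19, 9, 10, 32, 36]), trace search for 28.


BST root = 35
Search for 28: compare at each node
Path: [35, 28]


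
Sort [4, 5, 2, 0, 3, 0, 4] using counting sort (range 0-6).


Count array: [2, 0, 1, 1, 2, 1, 0]
Reconstruct: [0, 0, 2, 3, 4, 4, 5]


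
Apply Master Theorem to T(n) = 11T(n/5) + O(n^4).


a=11, b=5, c=4. log_5(11)=1.490 < c=4. Case 3: O(n^c) = O(n^4)
Complexity: O(n^4)


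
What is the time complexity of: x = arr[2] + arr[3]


Analysis: constant-time operation, no loop
Complexity: O(1)


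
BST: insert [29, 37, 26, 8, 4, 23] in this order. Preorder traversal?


Root = 29; build tree by BST insertion.
Preorder traversal: [29, 26, 8, 4, 23, 37]


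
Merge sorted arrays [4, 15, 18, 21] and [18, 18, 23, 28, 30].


Compare heads, take smaller each step.
Merged: [4, 15, 18, 18, 18, 21, 23, 28, 30]


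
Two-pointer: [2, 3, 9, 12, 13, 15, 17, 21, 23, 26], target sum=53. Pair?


Two pointers: lo=0, hi=9
No pair sums to 53


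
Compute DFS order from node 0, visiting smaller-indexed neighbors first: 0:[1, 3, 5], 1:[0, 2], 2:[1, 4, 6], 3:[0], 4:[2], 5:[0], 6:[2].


DFS stack-based: start with [0]
Visit order: [0, 1, 2, 4, 6, 3, 5]


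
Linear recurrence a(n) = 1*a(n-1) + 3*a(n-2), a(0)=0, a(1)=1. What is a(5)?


Build bottom-up:
...a(3)=4, a(4)=7, a(5)=1*7+3*4=19


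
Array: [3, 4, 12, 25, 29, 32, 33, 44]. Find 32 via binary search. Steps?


Search for 32:
[0,7] mid=3 arr[3]=25
[4,7] mid=5 arr[5]=32
Total: 2 comparisons


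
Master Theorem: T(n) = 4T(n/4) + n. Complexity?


a=4, b=4, c=1. log_4(4)=1 = c=1. Case 2: O(n^c log n) = O(n log n)
Complexity: O(n log n)


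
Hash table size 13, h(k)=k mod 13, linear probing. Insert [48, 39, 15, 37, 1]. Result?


Insertions: 48->slot 9; 39->slot 0; 15->slot 2; 37->slot 11; 1->slot 1
Table: [39, 1, 15, None, None, None, None, None, None, 48, None, 37, None]


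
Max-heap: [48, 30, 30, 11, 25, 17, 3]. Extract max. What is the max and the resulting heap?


Max = 48
Replace root with last, heapify down
Resulting heap: [30, 25, 30, 11, 3, 17]


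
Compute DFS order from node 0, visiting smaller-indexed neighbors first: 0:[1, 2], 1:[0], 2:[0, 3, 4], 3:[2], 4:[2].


DFS stack-based: start with [0]
Visit order: [0, 1, 2, 3, 4]


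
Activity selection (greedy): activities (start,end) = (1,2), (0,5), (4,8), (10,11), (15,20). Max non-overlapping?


Greedy: pick earliest-ending, then skip overlaps.
Selected (4 activities): [(1, 2), (4, 8), (10, 11), (15, 20)]


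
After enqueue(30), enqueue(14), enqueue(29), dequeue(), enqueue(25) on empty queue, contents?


enqueue(30) -> [30]
enqueue(14) -> [30, 14]
enqueue(29) -> [30, 14, 29]
dequeue() returns 30 -> [14, 29]
enqueue(25) -> [14, 29, 25]
Final queue (front to back): [14, 29, 25]


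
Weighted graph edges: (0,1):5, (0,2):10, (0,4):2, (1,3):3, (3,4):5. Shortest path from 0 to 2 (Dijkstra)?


Dijkstra from 0:
Distances: {0: 0, 1: 5, 2: 10, 3: 7, 4: 2}
Shortest distance to 2 = 10, path = [0, 2]


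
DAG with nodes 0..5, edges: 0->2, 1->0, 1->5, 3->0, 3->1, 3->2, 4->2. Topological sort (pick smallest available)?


Kahn's algorithm, process smallest node first
Order: [3, 1, 0, 4, 2, 5]


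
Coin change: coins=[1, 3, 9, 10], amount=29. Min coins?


dp[0]=0; dp[i]=1+min(dp[i-c] for c in coins)
...dp[24]=4, dp[25]=4, dp[26]=4, dp[27]=3, dp[28]=3, dp[29]=3
Minimum coins for 29 = 3


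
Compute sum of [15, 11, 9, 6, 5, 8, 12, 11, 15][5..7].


Prefix sums: [0, 15, 26, 35, 41, 46, 54, 66, 77, 92]
Sum[5..7] = prefix[8] - prefix[5] = 77 - 46 = 31


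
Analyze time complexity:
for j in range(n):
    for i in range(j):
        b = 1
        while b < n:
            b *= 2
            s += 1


Per nesting level: O(n) * O(n) [triangular over j] * O(log n) = O(n^2 log n)
Complexity: O(n^2 log n)


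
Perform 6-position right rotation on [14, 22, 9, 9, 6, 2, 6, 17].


Right rotate by 6: [9, 9, 6, 2, 6, 17, 14, 22]


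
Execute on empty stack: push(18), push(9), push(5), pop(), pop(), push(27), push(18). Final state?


push(18) -> [18]
push(9) -> [18, 9]
push(5) -> [18, 9, 5]
pop() returns 5 -> [18, 9]
pop() returns 9 -> [18]
push(27) -> [18, 27]
push(18) -> [18, 27, 18]
Final stack (bottom to top): [18, 27, 18]


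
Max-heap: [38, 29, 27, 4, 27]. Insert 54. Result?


Append 54: [38, 29, 27, 4, 27, 54]
Bubble up: swap idx 5(54) with idx 2(27); swap idx 2(54) with idx 0(38)
Result: [54, 29, 38, 4, 27, 27]


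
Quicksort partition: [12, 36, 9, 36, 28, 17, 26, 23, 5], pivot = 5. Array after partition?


Elements <= 5 go left of pivot.
Result: [5, 36, 9, 36, 28, 17, 26, 23, 12], pivot at index 0


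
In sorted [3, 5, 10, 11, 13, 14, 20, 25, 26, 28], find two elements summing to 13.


Two pointers: lo=0, hi=9
Found pair: (3, 10) summing to 13


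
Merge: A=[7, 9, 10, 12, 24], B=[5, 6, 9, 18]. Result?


Compare heads, take smaller each step.
Merged: [5, 6, 7, 9, 9, 10, 12, 18, 24]


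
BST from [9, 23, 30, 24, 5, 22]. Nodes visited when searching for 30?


BST root = 9
Search for 30: compare at each node
Path: [9, 23, 30]


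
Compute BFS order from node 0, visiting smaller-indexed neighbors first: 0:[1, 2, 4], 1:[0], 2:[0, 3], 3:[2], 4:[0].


BFS queue: start with [0]
Visit order: [0, 1, 2, 4, 3]


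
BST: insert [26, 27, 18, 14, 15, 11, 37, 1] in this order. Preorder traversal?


Root = 26; build tree by BST insertion.
Preorder traversal: [26, 18, 14, 11, 1, 15, 27, 37]


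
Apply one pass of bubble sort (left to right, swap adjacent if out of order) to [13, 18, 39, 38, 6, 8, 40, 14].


After one pass: [13, 18, 38, 6, 8, 39, 14, 40]


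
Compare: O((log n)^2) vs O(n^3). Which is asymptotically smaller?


polylogarithmic grows slower than cubic
O((log n)^2) is asymptotically smaller; O(n^3) grows faster


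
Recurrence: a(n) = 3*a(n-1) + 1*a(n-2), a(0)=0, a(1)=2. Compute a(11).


Build bottom-up:
...a(9)=25940, a(10)=85674, a(11)=3*85674+1*25940=282962


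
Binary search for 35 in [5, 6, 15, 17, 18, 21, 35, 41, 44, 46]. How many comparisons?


Search for 35:
[0,9] mid=4 arr[4]=18
[5,9] mid=7 arr[7]=41
[5,6] mid=5 arr[5]=21
[6,6] mid=6 arr[6]=35
Total: 4 comparisons


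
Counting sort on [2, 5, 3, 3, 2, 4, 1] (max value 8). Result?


Count array: [0, 1, 2, 2, 1, 1, 0, 0, 0]
Reconstruct: [1, 2, 2, 3, 3, 4, 5]


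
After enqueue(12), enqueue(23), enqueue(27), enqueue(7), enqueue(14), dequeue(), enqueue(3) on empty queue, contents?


enqueue(12) -> [12]
enqueue(23) -> [12, 23]
enqueue(27) -> [12, 23, 27]
enqueue(7) -> [12, 23, 27, 7]
enqueue(14) -> [12, 23, 27, 7, 14]
dequeue() returns 12 -> [23, 27, 7, 14]
enqueue(3) -> [23, 27, 7, 14, 3]
Final queue (front to back): [23, 27, 7, 14, 3]


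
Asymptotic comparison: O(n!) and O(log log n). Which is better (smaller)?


double-logarithmic grows slower than factorial
O(log log n) is asymptotically smaller; O(n!) grows faster


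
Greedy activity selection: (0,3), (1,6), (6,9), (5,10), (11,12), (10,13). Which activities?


Greedy: pick earliest-ending, then skip overlaps.
Selected (3 activities): [(0, 3), (6, 9), (11, 12)]


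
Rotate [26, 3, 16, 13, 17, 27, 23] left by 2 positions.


Left rotate by 2: [16, 13, 17, 27, 23, 26, 3]


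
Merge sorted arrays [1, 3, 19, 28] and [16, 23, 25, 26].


Compare heads, take smaller each step.
Merged: [1, 3, 16, 19, 23, 25, 26, 28]


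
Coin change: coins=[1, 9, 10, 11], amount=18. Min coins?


dp[0]=0; dp[i]=1+min(dp[i-c] for c in coins)
...dp[13]=3, dp[14]=4, dp[15]=5, dp[16]=6, dp[17]=7, dp[18]=2
Minimum coins for 18 = 2


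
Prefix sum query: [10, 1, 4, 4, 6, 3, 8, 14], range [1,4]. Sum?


Prefix sums: [0, 10, 11, 15, 19, 25, 28, 36, 50]
Sum[1..4] = prefix[5] - prefix[1] = 25 - 10 = 15


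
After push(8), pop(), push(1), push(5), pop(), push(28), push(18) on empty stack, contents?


push(8) -> [8]
pop() returns 8 -> []
push(1) -> [1]
push(5) -> [1, 5]
pop() returns 5 -> [1]
push(28) -> [1, 28]
push(18) -> [1, 28, 18]
Final stack (bottom to top): [1, 28, 18]


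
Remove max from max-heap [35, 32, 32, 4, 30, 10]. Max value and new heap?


Max = 35
Replace root with last, heapify down
Resulting heap: [32, 30, 32, 4, 10]


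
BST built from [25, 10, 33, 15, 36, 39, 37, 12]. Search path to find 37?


BST root = 25
Search for 37: compare at each node
Path: [25, 33, 36, 39, 37]


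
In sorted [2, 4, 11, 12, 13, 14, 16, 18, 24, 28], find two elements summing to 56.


Two pointers: lo=0, hi=9
No pair sums to 56


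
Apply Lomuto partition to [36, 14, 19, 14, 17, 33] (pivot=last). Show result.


Elements <= 33 go left of pivot.
Result: [14, 19, 14, 17, 33, 36], pivot at index 4


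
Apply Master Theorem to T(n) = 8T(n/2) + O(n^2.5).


a=8, b=2, c=2.5. log_2(8)=3 > c=2.5. Case 1: O(n^log_b(a)) = O(n^3)
Complexity: O(n^3)


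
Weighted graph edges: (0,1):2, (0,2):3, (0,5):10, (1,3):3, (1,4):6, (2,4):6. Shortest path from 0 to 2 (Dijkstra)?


Dijkstra from 0:
Distances: {0: 0, 1: 2, 2: 3, 3: 5, 4: 8, 5: 10}
Shortest distance to 2 = 3, path = [0, 2]


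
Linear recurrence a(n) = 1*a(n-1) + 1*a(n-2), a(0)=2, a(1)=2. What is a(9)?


Build bottom-up:
...a(7)=42, a(8)=68, a(9)=1*68+1*42=110


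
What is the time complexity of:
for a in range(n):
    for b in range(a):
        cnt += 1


Per nesting level: O(n) * O(n) [triangular over a] = O(n^2)
Complexity: O(n^2)


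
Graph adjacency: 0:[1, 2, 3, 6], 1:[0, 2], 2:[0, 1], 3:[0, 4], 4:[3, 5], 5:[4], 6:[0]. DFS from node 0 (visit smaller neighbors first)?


DFS stack-based: start with [0]
Visit order: [0, 1, 2, 3, 4, 5, 6]


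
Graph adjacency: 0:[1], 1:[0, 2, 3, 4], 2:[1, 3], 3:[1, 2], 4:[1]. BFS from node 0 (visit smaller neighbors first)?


BFS queue: start with [0]
Visit order: [0, 1, 2, 3, 4]


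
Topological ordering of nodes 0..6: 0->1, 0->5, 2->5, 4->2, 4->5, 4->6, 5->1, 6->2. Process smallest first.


Kahn's algorithm, process smallest node first
Order: [0, 3, 4, 6, 2, 5, 1]


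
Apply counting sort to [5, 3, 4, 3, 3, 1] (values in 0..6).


Count array: [0, 1, 0, 3, 1, 1, 0]
Reconstruct: [1, 3, 3, 3, 4, 5]


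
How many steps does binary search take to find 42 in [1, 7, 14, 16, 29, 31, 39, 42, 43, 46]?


Search for 42:
[0,9] mid=4 arr[4]=29
[5,9] mid=7 arr[7]=42
Total: 2 comparisons


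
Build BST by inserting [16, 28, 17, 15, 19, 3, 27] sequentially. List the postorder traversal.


Root = 16; build tree by BST insertion.
Postorder traversal: [3, 15, 27, 19, 17, 28, 16]


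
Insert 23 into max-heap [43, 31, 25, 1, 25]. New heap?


Append 23: [43, 31, 25, 1, 25, 23]
Bubble up: no swaps needed
Result: [43, 31, 25, 1, 25, 23]


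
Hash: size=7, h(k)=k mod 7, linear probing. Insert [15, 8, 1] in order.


Insertions: 15->slot 1; 8->slot 2; 1->slot 3
Table: [None, 15, 8, 1, None, None, None]


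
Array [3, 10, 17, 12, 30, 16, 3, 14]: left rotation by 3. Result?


Left rotate by 3: [12, 30, 16, 3, 14, 3, 10, 17]


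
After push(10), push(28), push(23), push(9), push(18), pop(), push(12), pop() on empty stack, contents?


push(10) -> [10]
push(28) -> [10, 28]
push(23) -> [10, 28, 23]
push(9) -> [10, 28, 23, 9]
push(18) -> [10, 28, 23, 9, 18]
pop() returns 18 -> [10, 28, 23, 9]
push(12) -> [10, 28, 23, 9, 12]
pop() returns 12 -> [10, 28, 23, 9]
Final stack (bottom to top): [10, 28, 23, 9]


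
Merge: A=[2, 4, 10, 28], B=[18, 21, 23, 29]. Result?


Compare heads, take smaller each step.
Merged: [2, 4, 10, 18, 21, 23, 28, 29]


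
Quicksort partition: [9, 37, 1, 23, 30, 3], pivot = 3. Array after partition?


Elements <= 3 go left of pivot.
Result: [1, 3, 9, 23, 30, 37], pivot at index 1


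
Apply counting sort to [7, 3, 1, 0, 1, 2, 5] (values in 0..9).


Count array: [1, 2, 1, 1, 0, 1, 0, 1, 0, 0]
Reconstruct: [0, 1, 1, 2, 3, 5, 7]


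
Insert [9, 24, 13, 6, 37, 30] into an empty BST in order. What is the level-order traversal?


Root = 9; build tree by BST insertion.
Level-Order traversal: [9, 6, 24, 13, 37, 30]


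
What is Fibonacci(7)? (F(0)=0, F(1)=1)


F(n)=F(n-1)+F(n-2)
...F(5)=5, F(6)=8, F(7)=13


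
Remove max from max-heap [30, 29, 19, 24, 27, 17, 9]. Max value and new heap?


Max = 30
Replace root with last, heapify down
Resulting heap: [29, 27, 19, 24, 9, 17]


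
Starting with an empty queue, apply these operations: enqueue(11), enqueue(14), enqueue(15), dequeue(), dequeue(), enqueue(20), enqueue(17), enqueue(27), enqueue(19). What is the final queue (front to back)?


enqueue(11) -> [11]
enqueue(14) -> [11, 14]
enqueue(15) -> [11, 14, 15]
dequeue() returns 11 -> [14, 15]
dequeue() returns 14 -> [15]
enqueue(20) -> [15, 20]
enqueue(17) -> [15, 20, 17]
enqueue(27) -> [15, 20, 17, 27]
enqueue(19) -> [15, 20, 17, 27, 19]
Final queue (front to back): [15, 20, 17, 27, 19]


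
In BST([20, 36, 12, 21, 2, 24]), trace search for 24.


BST root = 20
Search for 24: compare at each node
Path: [20, 36, 21, 24]


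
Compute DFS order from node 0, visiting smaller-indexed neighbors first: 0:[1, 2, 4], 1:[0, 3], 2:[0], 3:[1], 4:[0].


DFS stack-based: start with [0]
Visit order: [0, 1, 3, 2, 4]
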